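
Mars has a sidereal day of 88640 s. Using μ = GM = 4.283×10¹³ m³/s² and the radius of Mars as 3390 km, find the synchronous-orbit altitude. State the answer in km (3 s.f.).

h_sync ≈ 17000 km

A synchronous orbit has period T, so by Kepler's third law a = (μT²/4π²)^(1/3).
μT²/4π² = 4.283×10¹³ × (8.864×10⁴)² / 39.48 = 8.524×10²¹ m³.
a = 2.043×10⁷ m = 20428 km.
Altitude h = a − R = 20428 − 3390 = 17038 km.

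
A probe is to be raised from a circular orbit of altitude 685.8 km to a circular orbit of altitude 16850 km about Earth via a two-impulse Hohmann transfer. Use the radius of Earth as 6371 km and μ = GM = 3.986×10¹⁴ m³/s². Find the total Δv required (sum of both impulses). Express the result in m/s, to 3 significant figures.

r₁ = 6371 + 685.8 = 7056.8 km = 7.0568×10⁶ m.
r₂ = 6371 + 16850 = 23221 km = 2.3221×10⁷ m.
Transfer ellipse a_t = (r₁ + r₂)/2 = 1.514×10⁷ m.
At r₁: circular v_c1 = √(μ/r₁) = 7516 m/s; transfer-perigee v_p = √[μ(2/r₁ − 1/a_t)] = 9308 m/s.
Δv₁ = v_p − v_c1 = 1792 m/s.
At r₂: circular v_c2 = √(μ/r₂) = 4143 m/s; transfer-apogee v_a = √[μ(2/r₂ − 1/a_t)] = 2829 m/s.
Δv₂ = v_c2 − v_a = 1314 m/s.
Total Δv = Δv₁ + Δv₂ = 3107 m/s.

Δv_total ≈ 3110 m/s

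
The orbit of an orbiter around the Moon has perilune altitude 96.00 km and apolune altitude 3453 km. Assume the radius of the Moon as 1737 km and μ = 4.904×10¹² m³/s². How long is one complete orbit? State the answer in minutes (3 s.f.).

r_p = 1737 + 96.00 = 1833.0 km = 1.8330×10⁶ m.
r_a = 1737 + 3453 = 5190.0 km = 5.1900×10⁶ m.
Semi-major axis a = (r_p + r_a)/2 = (1833.0 + 5190.0)/2 = 3511.5 km = 3.512×10⁶ m.
By Kepler's third law T = 2π√(a³/μ) = 2π × 2.971×10³ = 1.867×10⁴ s.
= 311.2 minutes.

T ≈ 311 minutes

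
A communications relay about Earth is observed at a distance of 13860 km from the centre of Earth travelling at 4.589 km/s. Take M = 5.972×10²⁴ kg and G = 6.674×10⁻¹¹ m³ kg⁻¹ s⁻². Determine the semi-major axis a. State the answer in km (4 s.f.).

a ≈ 10930 km

μ = GM = 6.674×10⁻¹¹ × 5.972×10²⁴ = 3.986×10¹⁴ m³/s².
r = 1.386×10⁷ m.
Specific orbital energy ε = v²/2 − μ/r = (4589)²/2 − 3.986×10¹⁴/1.386×10⁷ = -1.823×10⁷ J/kg.
Since ε = −μ/(2a), a = −μ/(2ε) = 1.093×10⁷ m = 10933 km.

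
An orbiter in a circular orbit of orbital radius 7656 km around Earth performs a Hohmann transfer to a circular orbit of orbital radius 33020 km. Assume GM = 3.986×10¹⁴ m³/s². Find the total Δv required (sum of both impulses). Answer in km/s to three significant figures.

Δv_total ≈ 3.32 km/s

r₁ = 7656 km = 7.656×10⁶ m.
r₂ = 33020 km = 3.302×10⁷ m.
Transfer ellipse a_t = (r₁ + r₂)/2 = 2.034×10⁷ m.
At r₁: circular v_c1 = √(μ/r₁) = 7216 m/s; transfer-perigee v_p = √[μ(2/r₁ − 1/a_t)] = 9194 m/s.
Δv₁ = v_p − v_c1 = 1978 m/s.
At r₂: circular v_c2 = √(μ/r₂) = 3474 m/s; transfer-apogee v_a = √[μ(2/r₂ − 1/a_t)] = 2132 m/s.
Δv₂ = v_c2 − v_a = 1343 m/s.
Total Δv = Δv₁ + Δv₂ = 3321 m/s = 3.321 km/s.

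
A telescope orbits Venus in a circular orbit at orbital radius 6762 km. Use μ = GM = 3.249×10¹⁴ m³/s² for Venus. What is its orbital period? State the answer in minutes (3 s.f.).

r = 6762 km = 6.762×10⁶ m.
Kepler's third law: T = 2π√(r³/μ) = 2π√((6.762×10⁶)³ / 3.249×10¹⁴).
r³/μ = 9.516×10⁵ s², so T = 2π × 9.755×10² = 6.129×10³ s.
Converting: 6.129×10³ s ÷ 60.00 = 102.2 minutes.

T ≈ 102 minutes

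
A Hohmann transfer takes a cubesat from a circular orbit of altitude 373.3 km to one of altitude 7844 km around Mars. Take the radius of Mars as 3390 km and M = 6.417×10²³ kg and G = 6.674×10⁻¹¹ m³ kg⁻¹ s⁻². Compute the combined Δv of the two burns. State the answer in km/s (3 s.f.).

Δv_total ≈ 1.32 km/s

μ = GM = 6.674×10⁻¹¹ × 6.417×10²³ = 4.283×10¹³ m³/s².
r₁ = 3390 + 373.3 = 3763.3 km = 3.7633×10⁶ m.
r₂ = 3390 + 7844 = 11234 km = 1.1234×10⁷ m.
Transfer ellipse a_t = (r₁ + r₂)/2 = 7.499×10⁶ m.
At r₁: circular v_c1 = √(μ/r₁) = 3373 m/s; transfer-periapsis v_p = √[μ(2/r₁ − 1/a_t)] = 4129 m/s.
Δv₁ = v_p − v_c1 = 755.6 m/s.
At r₂: circular v_c2 = √(μ/r₂) = 1953 m/s; transfer-apoapsis v_a = √[μ(2/r₂ − 1/a_t)] = 1383 m/s.
Δv₂ = v_c2 − v_a = 569.3 m/s.
Total Δv = Δv₁ + Δv₂ = 1325 m/s = 1.325 km/s.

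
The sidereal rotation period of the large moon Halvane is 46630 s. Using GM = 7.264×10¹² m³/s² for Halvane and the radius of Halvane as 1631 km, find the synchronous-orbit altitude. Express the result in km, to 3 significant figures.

A synchronous orbit has period T, so by Kepler's third law a = (μT²/4π²)^(1/3).
μT²/4π² = 7.264×10¹² × (4.663×10⁴)² / 39.48 = 4.001×10²⁰ m³.
a = 7.369×10⁶ m = 7368.6 km.
Altitude h = a − R = 7368.6 − 1631 = 5737.6 km.

h_sync ≈ 5740 km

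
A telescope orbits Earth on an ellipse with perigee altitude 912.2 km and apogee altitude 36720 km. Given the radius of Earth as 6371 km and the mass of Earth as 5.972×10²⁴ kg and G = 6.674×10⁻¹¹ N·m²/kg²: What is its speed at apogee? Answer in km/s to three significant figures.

v ≈ 1.64 km/s

μ = GM = 6.674×10⁻¹¹ × 5.972×10²⁴ = 3.986×10¹⁴ m³/s².
r_p = 6371 + 912.2 = 7283.2 km = 7.2832×10⁶ m.
r_a = 6371 + 36720 = 43091 km = 4.3091×10⁷ m.
Semi-major axis a = (r_p + r_a)/2 = 25187 km = 2.519×10⁷ m.
Vis-viva: v² = μ(2/r − 1/a) = 3.986×10¹⁴ × (4.641×10⁻⁸ − 3.970×10⁻⁸) = 2.675×10⁶ m²/s².
v = 1635 m/s = 1.635 km/s.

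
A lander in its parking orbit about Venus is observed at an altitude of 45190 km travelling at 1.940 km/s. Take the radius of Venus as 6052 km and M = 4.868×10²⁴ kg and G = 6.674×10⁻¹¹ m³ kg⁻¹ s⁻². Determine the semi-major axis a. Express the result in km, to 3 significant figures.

a ≈ 36400 km

μ = GM = 6.674×10⁻¹¹ × 4.868×10²⁴ = 3.249×10¹⁴ m³/s².
r = 6052 + 45190 = 51242 km = 5.124×10⁷ m.
Specific orbital energy ε = v²/2 − μ/r = (1940)²/2 − 3.249×10¹⁴/5.124×10⁷ = -4.459×10⁶ J/kg.
Since ε = −μ/(2a), a = −μ/(2ε) = 3.643×10⁷ m = 36435 km.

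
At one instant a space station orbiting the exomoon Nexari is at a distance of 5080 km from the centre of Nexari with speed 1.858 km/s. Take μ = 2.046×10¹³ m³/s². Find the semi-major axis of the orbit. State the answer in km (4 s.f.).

a ≈ 4445 km

r = 5.080×10⁶ m.
Vis-viva rearranged: 1/a = 2/r − v²/μ = 3.937×10⁻⁷ − 1.687×10⁻⁷ = 2.250×10⁻⁷ m⁻¹.
a = 4.445×10⁶ m = 4445.0 km.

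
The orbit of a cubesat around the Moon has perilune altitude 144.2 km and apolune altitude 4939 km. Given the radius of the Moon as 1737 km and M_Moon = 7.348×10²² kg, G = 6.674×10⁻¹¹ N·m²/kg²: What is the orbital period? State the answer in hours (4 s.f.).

μ = GM = 6.674×10⁻¹¹ × 7.348×10²² = 4.904×10¹² m³/s².
r_p = 1737 + 144.2 = 1881.2 km = 1.8812×10⁶ m.
r_a = 1737 + 4939 = 6676.0 km = 6.6760×10⁶ m.
Semi-major axis a = (r_p + r_a)/2 = (1881.2 + 6676.0)/2 = 4278.6 km = 4.279×10⁶ m.
By Kepler's third law T = 2π√(a³/μ) = 2π × 3.996×10³ = 2.511×10⁴ s.
= 6.975 hours.

T ≈ 6.975 hours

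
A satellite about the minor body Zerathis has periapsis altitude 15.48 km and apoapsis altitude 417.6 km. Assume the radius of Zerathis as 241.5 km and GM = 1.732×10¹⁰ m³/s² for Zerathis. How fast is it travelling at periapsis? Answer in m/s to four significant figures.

v ≈ 311.4 m/s

r_p = 241.5 + 15.48 = 256.98 km = 2.5698×10⁵ m.
r_a = 241.5 + 417.6 = 659.10 km = 6.5910×10⁵ m.
Semi-major axis a = (r_p + r_a)/2 = 458.04 km = 4.580×10⁵ m.
Vis-viva: v² = μ(2/r − 1/a) = 1.732×10¹⁰ × (7.783×10⁻⁶ − 2.183×10⁻⁶) = 9.698×10⁴ m²/s².
v = 311.4 m/s.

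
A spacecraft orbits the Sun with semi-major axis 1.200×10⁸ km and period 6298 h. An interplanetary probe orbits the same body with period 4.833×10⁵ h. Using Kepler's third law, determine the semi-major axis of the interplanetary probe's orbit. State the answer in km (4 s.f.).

a₂ ≈ 2.167×10⁹ km

Kepler's third law: a³ ∝ T², so a₂ = a₁ (T₂/T₁)^(2/3).
T₂/T₁ = 76.74, (T₂/T₁)^(2/3) = 18.06.
a₂ = 1.200×10⁸ × 18.06 = 2.167×10⁹ km.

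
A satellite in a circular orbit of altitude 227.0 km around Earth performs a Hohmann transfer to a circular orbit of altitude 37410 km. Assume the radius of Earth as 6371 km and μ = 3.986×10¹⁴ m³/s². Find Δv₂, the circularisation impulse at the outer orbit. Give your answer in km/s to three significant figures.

Δv ≈ 1.47 km/s

r₁ = 6371 + 227.0 = 6598.0 km = 6.5980×10⁶ m.
r₂ = 6371 + 37410 = 43781 km = 4.3781×10⁷ m.
Transfer ellipse a_t = (r₁ + r₂)/2 = 2.519×10⁷ m.
At r₁: circular v_c1 = √(μ/r₁) = 7773 m/s; transfer-perigee v_p = √[μ(2/r₁ − 1/a_t)] = 10250 m/s.
At r₂: circular v_c2 = √(μ/r₂) = 3017 m/s; transfer-apogee v_a = √[μ(2/r₂ − 1/a_t)] = 1544 m/s.
Δv₂ = v_c2 − v_a = 1473 m/s.
= 1.473 km/s.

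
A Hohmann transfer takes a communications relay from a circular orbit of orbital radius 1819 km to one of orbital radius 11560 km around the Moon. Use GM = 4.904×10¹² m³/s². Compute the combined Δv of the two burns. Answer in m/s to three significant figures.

Δv_total ≈ 828 m/s

r₁ = 1819 km = 1.819×10⁶ m.
r₂ = 11560 km = 1.156×10⁷ m.
Transfer ellipse a_t = (r₁ + r₂)/2 = 6.690×10⁶ m.
At r₁: circular v_c1 = √(μ/r₁) = 1642 m/s; transfer-perilune v_p = √[μ(2/r₁ − 1/a_t)] = 2158 m/s.
Δv₁ = v_p − v_c1 = 516.5 m/s.
At r₂: circular v_c2 = √(μ/r₂) = 651.3 m/s; transfer-apolune v_a = √[μ(2/r₂ − 1/a_t)] = 339.6 m/s.
Δv₂ = v_c2 − v_a = 311.7 m/s.
Total Δv = Δv₁ + Δv₂ = 828.2 m/s.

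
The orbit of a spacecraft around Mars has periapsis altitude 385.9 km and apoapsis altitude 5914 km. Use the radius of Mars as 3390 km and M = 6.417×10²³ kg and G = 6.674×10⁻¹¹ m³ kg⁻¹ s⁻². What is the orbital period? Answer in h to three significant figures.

T ≈ 4.46 h

μ = GM = 6.674×10⁻¹¹ × 6.417×10²³ = 4.283×10¹³ m³/s².
r_p = 3390 + 385.9 = 3775.9 km = 3.7759×10⁶ m.
r_a = 3390 + 5914 = 9304.0 km = 9.3040×10⁶ m.
Semi-major axis a = (r_p + r_a)/2 = (3775.9 + 9304.0)/2 = 6539.9 km = 6.540×10⁶ m.
By Kepler's third law T = 2π√(a³/μ) = 2π × 2.556×10³ = 1.606×10⁴ s.
= 4.460 h.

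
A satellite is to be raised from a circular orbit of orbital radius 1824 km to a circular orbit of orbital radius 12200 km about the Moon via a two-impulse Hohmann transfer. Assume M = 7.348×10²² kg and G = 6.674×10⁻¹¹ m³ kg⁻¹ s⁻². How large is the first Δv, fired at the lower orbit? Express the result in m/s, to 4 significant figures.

μ = GM = 6.674×10⁻¹¹ × 7.348×10²² = 4.904×10¹² m³/s².
r₁ = 1824 km = 1.824×10⁶ m.
r₂ = 12200 km = 1.220×10⁷ m.
Transfer ellipse a_t = (r₁ + r₂)/2 = 7.012×10⁶ m.
At r₁: circular v_c1 = √(μ/r₁) = 1640 m/s; transfer-perilune v_p = √[μ(2/r₁ − 1/a_t)] = 2163 m/s.
Δv₁ = v_p − v_c1 = 523.1 m/s.

Δv ≈ 523.1 m/s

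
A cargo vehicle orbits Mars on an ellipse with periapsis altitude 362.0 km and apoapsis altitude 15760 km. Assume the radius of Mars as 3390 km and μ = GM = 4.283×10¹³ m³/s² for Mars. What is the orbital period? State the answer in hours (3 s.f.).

T ≈ 10.3 hours

r_p = 3390 + 362.0 = 3752.0 km = 3.7520×10⁶ m.
r_a = 3390 + 15760 = 19150 km = 1.9150×10⁷ m.
Semi-major axis a = (r_p + r_a)/2 = (3752.0 + 19150)/2 = 11451 km = 1.145×10⁷ m.
By Kepler's third law T = 2π√(a³/μ) = 2π × 5.921×10³ = 3.720×10⁴ s.
= 10.33 hours.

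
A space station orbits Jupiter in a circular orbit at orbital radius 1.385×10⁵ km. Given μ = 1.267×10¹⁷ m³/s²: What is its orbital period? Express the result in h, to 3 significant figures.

r = 1.385×10⁵ km = 1.385×10⁸ m.
Kepler's third law: T = 2π√(r³/μ) = 2π√((1.385×10⁸)³ / 1.267×10¹⁷).
r³/μ = 2.097×10⁷ s², so T = 2π × 4.579×10³ = 2.877×10⁴ s.
Converting: 2.877×10⁴ s ÷ 3600 = 7.992 h.

T ≈ 7.99 h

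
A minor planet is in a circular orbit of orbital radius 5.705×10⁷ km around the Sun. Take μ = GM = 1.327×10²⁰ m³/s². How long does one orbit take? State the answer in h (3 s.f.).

T ≈ 2060 h

r = 5.705×10⁷ km = 5.705×10¹⁰ m.
Kepler's third law: T = 2π√(r³/μ) = 2π√((5.705×10¹⁰)³ / 1.327×10²⁰).
r³/μ = 1.399×10¹² s², so T = 2π × 1.183×10⁶ = 7.432×10⁶ s.
Converting: 7.432×10⁶ s ÷ 3600 = 2065 h.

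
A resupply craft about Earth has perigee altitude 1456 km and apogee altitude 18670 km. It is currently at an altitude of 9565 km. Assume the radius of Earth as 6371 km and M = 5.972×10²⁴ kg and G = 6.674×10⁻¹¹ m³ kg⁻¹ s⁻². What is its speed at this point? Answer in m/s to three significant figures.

v ≈ 5080 m/s

μ = GM = 6.674×10⁻¹¹ × 5.972×10²⁴ = 3.986×10¹⁴ m³/s².
r_p = 6371 + 1456 = 7827.0 km = 7.8270×10⁶ m.
r_a = 6371 + 18670 = 25041 km = 2.5041×10⁷ m.
r = 6371 + 9565 = 15936 km = 1.594×10⁷ m.
Semi-major axis a = (r_p + r_a)/2 = 16434 km = 1.643×10⁷ m.
Vis-viva: v² = μ(2/r − 1/a) = 3.986×10¹⁴ × (1.255×10⁻⁷ − 6.085×10⁻⁸) = 2.577×10⁷ m²/s².
v = 5076 m/s.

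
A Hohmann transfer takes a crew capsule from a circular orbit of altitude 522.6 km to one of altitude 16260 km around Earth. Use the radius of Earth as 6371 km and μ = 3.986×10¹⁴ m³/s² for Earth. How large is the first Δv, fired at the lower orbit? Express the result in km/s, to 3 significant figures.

r₁ = 6371 + 522.6 = 6893.6 km = 6.8936×10⁶ m.
r₂ = 6371 + 16260 = 22631 km = 2.2631×10⁷ m.
Transfer ellipse a_t = (r₁ + r₂)/2 = 1.476×10⁷ m.
At r₁: circular v_c1 = √(μ/r₁) = 7604 m/s; transfer-perigee v_p = √[μ(2/r₁ − 1/a_t)] = 9415 m/s.
Δv₁ = v_p − v_c1 = 1811 m/s.
= 1.811 km/s.

Δv ≈ 1.81 km/s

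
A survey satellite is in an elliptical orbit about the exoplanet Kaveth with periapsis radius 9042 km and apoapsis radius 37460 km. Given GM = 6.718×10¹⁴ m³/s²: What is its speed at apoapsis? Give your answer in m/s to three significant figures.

v ≈ 2640 m/s

Semi-major axis a = (r_p + r_a)/2 = 23251 km = 2.325×10⁷ m.
Vis-viva: v² = μ(2/r − 1/a) = 6.718×10¹⁴ × (5.339×10⁻⁸ − 4.301×10⁻⁸) = 6.974×10⁶ m²/s².
v = 2641 m/s.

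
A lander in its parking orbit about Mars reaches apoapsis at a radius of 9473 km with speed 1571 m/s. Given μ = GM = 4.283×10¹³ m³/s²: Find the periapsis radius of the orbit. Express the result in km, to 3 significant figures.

periapsis radius ≈ 3560 km

r_a = 9.473×10⁶ m.
Specific energy ε = v²/2 − μ/r = -3.287×10⁶ J/kg, so a = −μ/(2ε) = 6.515×10⁶ m.
The apsides satisfy r_p + r_a = 2a, so the periapsis radius is 2a − r_a = 3.556×10⁶ m = 3556.1 km.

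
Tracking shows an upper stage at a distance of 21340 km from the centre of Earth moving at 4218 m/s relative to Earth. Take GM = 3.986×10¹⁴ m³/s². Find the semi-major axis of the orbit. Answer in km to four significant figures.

a ≈ 20370 km

r = 2.134×10⁷ m.
Specific orbital energy ε = v²/2 − μ/r = (4218)²/2 − 3.986×10¹⁴/2.134×10⁷ = -9.783×10⁶ J/kg.
Since ε = −μ/(2a), a = −μ/(2ε) = 2.037×10⁷ m = 20373 km.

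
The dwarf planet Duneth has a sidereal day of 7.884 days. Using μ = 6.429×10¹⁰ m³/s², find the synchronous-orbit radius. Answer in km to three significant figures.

T = 7.884 days = 6.812×10⁵ s.
A synchronous orbit has period T, so by Kepler's third law a = (μT²/4π²)^(1/3).
μT²/4π² = 6.429×10¹⁰ × (6.812×10⁵)² / 39.48 = 7.556×10²⁰ m³.
a = 9.108×10⁶ m = 9108.2 km.

r_sync ≈ 9110 km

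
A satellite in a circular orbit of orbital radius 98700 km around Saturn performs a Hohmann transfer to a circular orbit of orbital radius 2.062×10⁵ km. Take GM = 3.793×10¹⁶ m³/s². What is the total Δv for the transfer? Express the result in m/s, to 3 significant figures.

r₁ = 98700 km = 9.870×10⁷ m.
r₂ = 2.062×10⁵ km = 2.062×10⁸ m.
Transfer ellipse a_t = (r₁ + r₂)/2 = 1.524×10⁸ m.
At r₁: circular v_c1 = √(μ/r₁) = 19600 m/s; transfer-perikrone v_p = √[μ(2/r₁ − 1/a_t)] = 22800 m/s.
Δv₁ = v_p − v_c1 = 3195 m/s.
At r₂: circular v_c2 = √(μ/r₂) = 13560 m/s; transfer-apokrone v_a = √[μ(2/r₂ − 1/a_t)] = 10910 m/s.
Δv₂ = v_c2 − v_a = 2650 m/s.
Total Δv = Δv₁ + Δv₂ = 5845 m/s.

Δv_total ≈ 5850 m/s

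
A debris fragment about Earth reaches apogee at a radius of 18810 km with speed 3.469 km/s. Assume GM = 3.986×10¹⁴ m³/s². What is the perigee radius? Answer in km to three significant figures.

perigee radius ≈ 7460 km

r_a = 1.881×10⁷ m.
Specific energy ε = v²/2 − μ/r = -1.517×10⁷ J/kg, so a = −μ/(2ε) = 1.313×10⁷ m.
The apsides satisfy r_p + r_a = 2a, so the perigee radius is 2a − r_a = 7.459×10⁶ m = 7458.8 km.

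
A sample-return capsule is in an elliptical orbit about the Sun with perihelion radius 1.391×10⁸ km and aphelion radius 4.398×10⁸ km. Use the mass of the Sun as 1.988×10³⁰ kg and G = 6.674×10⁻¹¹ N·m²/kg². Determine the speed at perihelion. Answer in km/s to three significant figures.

v ≈ 38.1 km/s

μ = GM = 6.674×10⁻¹¹ × 1.988×10³⁰ = 1.327×10²⁰ m³/s².
Semi-major axis a = (r_p + r_a)/2 = 2.8945×10⁸ km = 2.894×10¹¹ m.
Vis-viva: v² = μ(2/r − 1/a) = 1.327×10²⁰ × (1.438×10⁻¹¹ − 3.455×10⁻¹²) = 1.449×10⁹ m²/s².
v = 38070 m/s = 38.07 km/s.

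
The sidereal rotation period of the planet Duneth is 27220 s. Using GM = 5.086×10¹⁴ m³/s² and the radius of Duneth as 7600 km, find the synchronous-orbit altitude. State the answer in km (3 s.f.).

h_sync ≈ 13600 km

A synchronous orbit has period T, so by Kepler's third law a = (μT²/4π²)^(1/3).
μT²/4π² = 5.086×10¹⁴ × (2.722×10⁴)² / 39.48 = 9.545×10²¹ m³.
a = 2.121×10⁷ m = 21213 km.
Altitude h = a − R = 21213 − 7600 = 13613 km.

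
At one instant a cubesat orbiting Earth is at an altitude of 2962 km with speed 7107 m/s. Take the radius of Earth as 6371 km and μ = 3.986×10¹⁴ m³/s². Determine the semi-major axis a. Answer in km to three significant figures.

r = 6371 + 2962 = 9333.0 km = 9.333×10⁶ m.
Specific orbital energy ε = v²/2 − μ/r = (7107)²/2 − 3.986×10¹⁴/9.333×10⁶ = -1.745×10⁷ J/kg.
Since ε = −μ/(2a), a = −μ/(2ε) = 1.142×10⁷ m = 11419 km.

a ≈ 11400 km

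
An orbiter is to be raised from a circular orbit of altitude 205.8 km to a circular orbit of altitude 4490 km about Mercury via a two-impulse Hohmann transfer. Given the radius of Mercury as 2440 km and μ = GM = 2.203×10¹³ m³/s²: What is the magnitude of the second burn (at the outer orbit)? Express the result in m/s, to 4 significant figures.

r₁ = 2440 + 205.8 = 2645.8 km = 2.6458×10⁶ m.
r₂ = 2440 + 4490 = 6930.0 km = 6.9300×10⁶ m.
Transfer ellipse a_t = (r₁ + r₂)/2 = 4.788×10⁶ m.
At r₁: circular v_c1 = √(μ/r₁) = 2886 m/s; transfer-periherm v_p = √[μ(2/r₁ − 1/a_t)] = 3472 m/s.
At r₂: circular v_c2 = √(μ/r₂) = 1783 m/s; transfer-apoherm v_a = √[μ(2/r₂ − 1/a_t)] = 1325 m/s.
Δv₂ = v_c2 − v_a = 457.6 m/s.

Δv ≈ 457.6 m/s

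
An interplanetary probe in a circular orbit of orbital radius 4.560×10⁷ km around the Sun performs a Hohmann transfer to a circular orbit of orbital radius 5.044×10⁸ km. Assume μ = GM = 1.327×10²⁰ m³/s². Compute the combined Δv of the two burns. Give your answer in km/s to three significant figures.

r₁ = 4.560×10⁷ km = 4.560×10¹⁰ m.
r₂ = 5.044×10⁸ km = 5.044×10¹¹ m.
Transfer ellipse a_t = (r₁ + r₂)/2 = 2.750×10¹¹ m.
At r₁: circular v_c1 = √(μ/r₁) = 53950 m/s; transfer-perihelion v_p = √[μ(2/r₁ − 1/a_t)] = 73060 m/s.
Δv₁ = v_p − v_c1 = 19110 m/s.
At r₂: circular v_c2 = √(μ/r₂) = 16220 m/s; transfer-aphelion v_a = √[μ(2/r₂ − 1/a_t)] = 6605 m/s.
Δv₂ = v_c2 − v_a = 9615 m/s.
Total Δv = Δv₁ + Δv₂ = 28730 m/s = 28.73 km/s.

Δv_total ≈ 28.7 km/s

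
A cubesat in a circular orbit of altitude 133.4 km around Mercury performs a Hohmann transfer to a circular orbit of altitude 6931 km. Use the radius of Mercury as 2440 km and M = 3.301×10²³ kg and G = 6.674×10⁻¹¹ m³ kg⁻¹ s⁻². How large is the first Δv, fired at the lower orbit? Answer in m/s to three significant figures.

μ = GM = 6.674×10⁻¹¹ × 3.301×10²³ = 2.203×10¹³ m³/s².
r₁ = 2440 + 133.4 = 2573.4 km = 2.5734×10⁶ m.
r₂ = 2440 + 6931 = 9371.0 km = 9.3710×10⁶ m.
Transfer ellipse a_t = (r₁ + r₂)/2 = 5.972×10⁶ m.
At r₁: circular v_c1 = √(μ/r₁) = 2926 m/s; transfer-periherm v_p = √[μ(2/r₁ − 1/a_t)] = 3665 m/s.
Δv₁ = v_p − v_c1 = 739.2 m/s.

Δv ≈ 739 m/s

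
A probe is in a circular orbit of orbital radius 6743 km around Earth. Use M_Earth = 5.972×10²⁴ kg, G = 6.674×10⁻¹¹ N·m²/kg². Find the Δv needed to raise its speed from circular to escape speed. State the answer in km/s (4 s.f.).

Δv ≈ 3.185 km/s

μ = GM = 6.674×10⁻¹¹ × 5.972×10²⁴ = 3.986×10¹⁴ m³/s².
r = 6743 km = 6.743×10⁶ m.
Circular speed v_c = √(μ/r) = 7688 m/s.
Escape speed v_esc = √(2μ/r) = √2 × v_c = 10870 m/s.
Δv = v_esc − v_c = 3185 m/s = 3.185 km/s.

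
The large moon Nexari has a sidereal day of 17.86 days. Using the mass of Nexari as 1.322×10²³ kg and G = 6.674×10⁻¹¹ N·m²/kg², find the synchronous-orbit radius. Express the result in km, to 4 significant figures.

r_sync ≈ 81040 km

μ = GM = 6.674×10⁻¹¹ × 1.322×10²³ = 8.823×10¹² m³/s².
T = 17.86 days = 1.543×10⁶ s.
A synchronous orbit has period T, so by Kepler's third law a = (μT²/4π²)^(1/3).
μT²/4π² = 8.823×10¹² × (1.543×10⁶)² / 39.48 = 5.322×10²³ m³.
a = 8.104×10⁷ m = 81037 km.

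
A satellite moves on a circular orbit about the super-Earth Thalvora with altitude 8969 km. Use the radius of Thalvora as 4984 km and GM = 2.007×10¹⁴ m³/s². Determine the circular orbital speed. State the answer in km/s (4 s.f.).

r = 4984 + 8969 = 13953 km = 1.3953×10⁷ m.
For a circular orbit v = √(μ/r) = √(2.007×10¹⁴ / 1.395×10⁷) = √(1.438×10⁷) = 3793 m/s.
That is 3.793 km/s.

v ≈ 3.793 km/s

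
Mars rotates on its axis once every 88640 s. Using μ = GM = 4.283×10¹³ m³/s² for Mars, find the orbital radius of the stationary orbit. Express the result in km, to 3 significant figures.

A synchronous orbit has period T, so by Kepler's third law a = (μT²/4π²)^(1/3).
μT²/4π² = 4.283×10¹³ × (8.864×10⁴)² / 39.48 = 8.524×10²¹ m³.
a = 2.043×10⁷ m = 20428 km.

r_sync ≈ 20400 km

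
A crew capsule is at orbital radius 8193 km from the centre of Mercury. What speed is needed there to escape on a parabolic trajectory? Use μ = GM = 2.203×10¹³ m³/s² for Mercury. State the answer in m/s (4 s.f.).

v_esc ≈ 2319 m/s

r = 8193 km = 8.193×10⁶ m.
Escape speed v_esc = √(2μ/r) = √(2 × 2.203×10¹³ / 8.193×10⁶) = √(5.378×10⁶) = 2319 m/s.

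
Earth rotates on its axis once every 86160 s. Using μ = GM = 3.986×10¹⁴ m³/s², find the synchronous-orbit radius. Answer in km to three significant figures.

A synchronous orbit has period T, so by Kepler's third law a = (μT²/4π²)^(1/3).
μT²/4π² = 3.986×10¹⁴ × (8.616×10⁴)² / 39.48 = 7.495×10²² m³.
a = 4.216×10⁷ m = 42163 km.

r_sync ≈ 42200 km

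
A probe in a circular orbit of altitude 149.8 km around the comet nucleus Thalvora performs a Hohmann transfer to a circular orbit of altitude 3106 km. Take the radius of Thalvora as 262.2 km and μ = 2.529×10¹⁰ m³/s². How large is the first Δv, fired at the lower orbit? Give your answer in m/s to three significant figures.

Δv ≈ 83.0 m/s

r₁ = 262.2 + 149.8 = 412.00 km = 4.1200×10⁵ m.
r₂ = 262.2 + 3106 = 3368.2 km = 3.3682×10⁶ m.
Transfer ellipse a_t = (r₁ + r₂)/2 = 1.890×10⁶ m.
At r₁: circular v_c1 = √(μ/r₁) = 247.8 m/s; transfer-periapsis v_p = √[μ(2/r₁ − 1/a_t)] = 330.7 m/s.
Δv₁ = v_p − v_c1 = 82.98 m/s.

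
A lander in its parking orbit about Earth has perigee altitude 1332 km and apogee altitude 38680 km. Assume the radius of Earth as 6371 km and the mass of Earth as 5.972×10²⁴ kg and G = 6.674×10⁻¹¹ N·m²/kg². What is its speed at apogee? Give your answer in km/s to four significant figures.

μ = GM = 6.674×10⁻¹¹ × 5.972×10²⁴ = 3.986×10¹⁴ m³/s².
r_p = 6371 + 1332 = 7703.0 km = 7.7030×10⁶ m.
r_a = 6371 + 38680 = 45051 km = 4.5051×10⁷ m.
Semi-major axis a = (r_p + r_a)/2 = 26377 km = 2.638×10⁷ m.
Vis-viva: v² = μ(2/r − 1/a) = 3.986×10¹⁴ × (4.439×10⁻⁸ − 3.791×10⁻⁸) = 2.584×10⁶ m²/s².
v = 1607 m/s = 1.607 km/s.

v ≈ 1.607 km/s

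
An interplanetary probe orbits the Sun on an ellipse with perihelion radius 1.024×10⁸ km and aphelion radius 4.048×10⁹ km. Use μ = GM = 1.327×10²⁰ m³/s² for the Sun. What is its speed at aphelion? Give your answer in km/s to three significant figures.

v ≈ 1.27 km/s

Semi-major axis a = (r_p + r_a)/2 = 2.0752×10⁹ km = 2.075×10¹² m.
Vis-viva: v² = μ(2/r − 1/a) = 1.327×10²⁰ × (4.941×10⁻¹³ − 4.819×10⁻¹³) = 1.618×10⁶ m²/s².
v = 1272 m/s = 1.272 km/s.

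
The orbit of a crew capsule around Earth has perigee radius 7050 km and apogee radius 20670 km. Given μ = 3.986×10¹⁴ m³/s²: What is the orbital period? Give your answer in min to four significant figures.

Semi-major axis a = (r_p + r_a)/2 = (7050.0 + 20670)/2 = 13860 km = 1.386×10⁷ m.
By Kepler's third law T = 2π√(a³/μ) = 2π × 2.584×10³ = 1.624×10⁴ s.
= 270.6 min.

T ≈ 270.6 min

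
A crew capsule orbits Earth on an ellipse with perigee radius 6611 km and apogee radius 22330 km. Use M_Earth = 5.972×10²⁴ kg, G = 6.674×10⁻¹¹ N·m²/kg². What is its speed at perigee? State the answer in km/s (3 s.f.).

μ = GM = 6.674×10⁻¹¹ × 5.972×10²⁴ = 3.986×10¹⁴ m³/s².
Semi-major axis a = (r_p + r_a)/2 = 14470 km = 1.447×10⁷ m.
Vis-viva: v² = μ(2/r − 1/a) = 3.986×10¹⁴ × (3.025×10⁻⁷ − 6.911×10⁻⁸) = 9.303×10⁷ m²/s².
v = 9645 m/s = 9.645 km/s.

v ≈ 9.65 km/s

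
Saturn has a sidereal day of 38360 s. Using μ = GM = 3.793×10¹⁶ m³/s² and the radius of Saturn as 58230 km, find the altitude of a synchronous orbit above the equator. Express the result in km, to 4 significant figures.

A synchronous orbit has period T, so by Kepler's third law a = (μT²/4π²)^(1/3).
μT²/4π² = 3.793×10¹⁶ × (3.836×10⁴)² / 39.48 = 1.414×10²⁴ m³.
a = 1.122×10⁸ m = 1.1223×10⁵ km.
Altitude h = a − R = 1.1223×10⁵ − 58230 = 54005 km.

h_sync ≈ 54000 km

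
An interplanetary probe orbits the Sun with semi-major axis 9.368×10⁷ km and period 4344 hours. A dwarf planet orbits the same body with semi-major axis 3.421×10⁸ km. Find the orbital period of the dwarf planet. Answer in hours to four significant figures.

T₂ ≈ 30310 hours

Kepler's third law: T² ∝ a³, so T₂ = T₁ (a₂/a₁)^(3/2).
a₂/a₁ = 3.652, (a₂/a₁)^(3/2) = 6.978.
T₂ = 4344 × 6.978 = 30310 hours.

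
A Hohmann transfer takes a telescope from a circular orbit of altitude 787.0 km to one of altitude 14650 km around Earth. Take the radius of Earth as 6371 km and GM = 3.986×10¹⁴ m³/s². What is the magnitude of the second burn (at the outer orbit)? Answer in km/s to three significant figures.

r₁ = 6371 + 787.0 = 7158.0 km = 7.1580×10⁶ m.
r₂ = 6371 + 14650 = 21021 km = 2.1021×10⁷ m.
Transfer ellipse a_t = (r₁ + r₂)/2 = 1.409×10⁷ m.
At r₁: circular v_c1 = √(μ/r₁) = 7462 m/s; transfer-perigee v_p = √[μ(2/r₁ − 1/a_t)] = 9115 m/s.
At r₂: circular v_c2 = √(μ/r₂) = 4355 m/s; transfer-apogee v_a = √[μ(2/r₂ − 1/a_t)] = 3104 m/s.
Δv₂ = v_c2 − v_a = 1251 m/s.
= 1.251 km/s.

Δv ≈ 1.25 km/s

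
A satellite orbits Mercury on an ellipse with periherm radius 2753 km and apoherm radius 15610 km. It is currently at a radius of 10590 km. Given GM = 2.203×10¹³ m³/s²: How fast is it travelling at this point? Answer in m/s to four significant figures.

Semi-major axis a = (r_p + r_a)/2 = 9181.5 km = 9.182×10⁶ m.
Vis-viva: v² = μ(2/r − 1/a) = 2.203×10¹³ × (1.889×10⁻⁷ − 1.089×10⁻⁷) = 1.761×10⁶ m²/s².
v = 1327 m/s.

v ≈ 1327 m/s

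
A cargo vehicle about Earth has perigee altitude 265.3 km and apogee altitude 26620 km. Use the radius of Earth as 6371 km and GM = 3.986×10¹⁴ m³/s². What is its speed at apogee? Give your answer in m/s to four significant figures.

v ≈ 2012 m/s

r_p = 6371 + 265.3 = 6636.3 km = 6.6363×10⁶ m.
r_a = 6371 + 26620 = 32991 km = 3.2991×10⁷ m.
Semi-major axis a = (r_p + r_a)/2 = 19814 km = 1.981×10⁷ m.
Vis-viva: v² = μ(2/r − 1/a) = 3.986×10¹⁴ × (6.062×10⁻⁸ − 5.047×10⁻⁸) = 4.047×10⁶ m²/s².
v = 2012 m/s.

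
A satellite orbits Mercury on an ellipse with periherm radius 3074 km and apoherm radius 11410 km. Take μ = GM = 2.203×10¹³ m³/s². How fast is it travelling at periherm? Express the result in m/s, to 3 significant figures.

v ≈ 3360 m/s

Semi-major axis a = (r_p + r_a)/2 = 7242.0 km = 7.242×10⁶ m.
Vis-viva: v² = μ(2/r − 1/a) = 2.203×10¹³ × (6.506×10⁻⁷ − 1.381×10⁻⁷) = 1.129×10⁷ m²/s².
v = 3360 m/s.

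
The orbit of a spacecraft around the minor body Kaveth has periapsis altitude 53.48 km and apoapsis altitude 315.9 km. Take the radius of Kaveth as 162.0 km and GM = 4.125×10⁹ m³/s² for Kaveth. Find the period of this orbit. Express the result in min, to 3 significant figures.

T ≈ 333 min

r_p = 162.0 + 53.48 = 215.48 km = 2.1548×10⁵ m.
r_a = 162.0 + 315.9 = 477.90 km = 4.7790×10⁵ m.
Semi-major axis a = (r_p + r_a)/2 = (215.48 + 477.90)/2 = 346.69 km = 3.467×10⁵ m.
By Kepler's third law T = 2π√(a³/μ) = 2π × 3.178×10³ = 1.997×10⁴ s.
= 332.8 min.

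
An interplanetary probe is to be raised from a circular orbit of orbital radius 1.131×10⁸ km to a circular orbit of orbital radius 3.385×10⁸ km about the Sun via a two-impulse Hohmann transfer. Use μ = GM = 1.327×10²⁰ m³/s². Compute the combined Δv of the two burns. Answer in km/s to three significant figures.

Δv_total ≈ 13.5 km/s

r₁ = 1.131×10⁸ km = 1.131×10¹¹ m.
r₂ = 3.385×10⁸ km = 3.385×10¹¹ m.
Transfer ellipse a_t = (r₁ + r₂)/2 = 2.258×10¹¹ m.
At r₁: circular v_c1 = √(μ/r₁) = 34250 m/s; transfer-perihelion v_p = √[μ(2/r₁ − 1/a_t)] = 41940 m/s.
Δv₁ = v_p − v_c1 = 7686 m/s.
At r₂: circular v_c2 = √(μ/r₂) = 19800 m/s; transfer-aphelion v_a = √[μ(2/r₂ − 1/a_t)] = 14010 m/s.
Δv₂ = v_c2 − v_a = 5787 m/s.
Total Δv = Δv₁ + Δv₂ = 13470 m/s = 13.47 km/s.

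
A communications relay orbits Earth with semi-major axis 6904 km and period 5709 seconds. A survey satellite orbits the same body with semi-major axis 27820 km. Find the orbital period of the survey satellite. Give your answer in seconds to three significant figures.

Kepler's third law: T² ∝ a³, so T₂ = T₁ (a₂/a₁)^(3/2).
a₂/a₁ = 4.030, (a₂/a₁)^(3/2) = 8.089.
T₂ = 5709 × 8.089 = 46180 seconds.

T₂ ≈ 46200 seconds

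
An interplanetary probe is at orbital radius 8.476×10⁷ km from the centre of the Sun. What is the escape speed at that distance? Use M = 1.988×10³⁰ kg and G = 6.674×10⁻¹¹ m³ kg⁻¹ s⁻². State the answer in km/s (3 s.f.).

μ = GM = 6.674×10⁻¹¹ × 1.988×10³⁰ = 1.327×10²⁰ m³/s².
r = 8.476×10⁷ km = 8.476×10¹⁰ m.
Escape speed v_esc = √(2μ/r) = √(2 × 1.327×10²⁰ / 8.476×10¹⁰) = √(3.131×10⁹) = 55950 m/s.
= 55.95 km/s.

v_esc ≈ 56.0 km/s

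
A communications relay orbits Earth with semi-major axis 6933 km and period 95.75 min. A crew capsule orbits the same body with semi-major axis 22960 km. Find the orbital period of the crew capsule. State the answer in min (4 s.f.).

T₂ ≈ 577.1 min

Kepler's third law: T² ∝ a³, so T₂ = T₁ (a₂/a₁)^(3/2).
a₂/a₁ = 3.312, (a₂/a₁)^(3/2) = 6.027.
T₂ = 95.75 × 6.027 = 577.1 min.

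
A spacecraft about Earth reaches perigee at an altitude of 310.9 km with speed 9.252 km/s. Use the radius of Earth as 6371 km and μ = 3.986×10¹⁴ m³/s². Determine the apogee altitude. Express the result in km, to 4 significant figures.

apogee altitude ≈ 10600 km

r_p = 6371 + 310.9 = 6681.9 km = 6.682×10⁶ m.
Specific energy ε = v²/2 − μ/r = -1.685×10⁷ J/kg, so a = −μ/(2ε) = 1.183×10⁷ m.
The apsides satisfy r_p + r_a = 2a, so the apogee radius is 2a − r_p = 1.697×10⁷ m = 16968 km.
Apogee altitude = 16968 − 6371 = 10597 km.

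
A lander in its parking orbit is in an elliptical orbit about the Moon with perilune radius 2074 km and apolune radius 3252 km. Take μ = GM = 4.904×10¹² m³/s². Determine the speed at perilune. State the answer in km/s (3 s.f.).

v ≈ 1.70 km/s

Semi-major axis a = (r_p + r_a)/2 = 2663.0 km = 2.663×10⁶ m.
Vis-viva: v² = μ(2/r − 1/a) = 4.904×10¹² × (9.643×10⁻⁷ − 3.755×10⁻⁷) = 2.887×10⁶ m²/s².
v = 1699 m/s = 1.699 km/s.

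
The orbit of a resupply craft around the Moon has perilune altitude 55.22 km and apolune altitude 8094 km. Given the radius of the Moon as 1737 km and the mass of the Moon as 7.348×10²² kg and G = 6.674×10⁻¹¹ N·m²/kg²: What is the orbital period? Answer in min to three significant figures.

μ = GM = 6.674×10⁻¹¹ × 7.348×10²² = 4.904×10¹² m³/s².
r_p = 1737 + 55.22 = 1792.2 km = 1.7922×10⁶ m.
r_a = 1737 + 8094 = 9831.0 km = 9.8310×10⁶ m.
Semi-major axis a = (r_p + r_a)/2 = (1792.2 + 9831.0)/2 = 5811.6 km = 5.812×10⁶ m.
By Kepler's third law T = 2π√(a³/μ) = 2π × 6.327×10³ = 3.975×10⁴ s.
= 662.5 min.

T ≈ 663 min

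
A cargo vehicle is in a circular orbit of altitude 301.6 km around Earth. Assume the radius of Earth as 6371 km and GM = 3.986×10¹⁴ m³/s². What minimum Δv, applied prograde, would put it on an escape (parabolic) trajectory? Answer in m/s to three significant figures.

r = 6371 + 301.6 = 6672.6 km = 6.6726×10⁶ m.
Circular speed v_c = √(μ/r) = 7729 m/s.
Escape speed v_esc = √(2μ/r) = √2 × v_c = 10930 m/s.
Δv = v_esc − v_c = 3201 m/s.

Δv ≈ 3200 m/s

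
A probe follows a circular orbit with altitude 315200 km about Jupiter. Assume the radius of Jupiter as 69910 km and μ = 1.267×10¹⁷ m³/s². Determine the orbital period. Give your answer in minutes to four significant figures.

T ≈ 2223 minutes

r = 69910 + 315200 = 385110 km = 3.8511×10⁸ m.
Kepler's third law: T = 2π√(r³/μ) = 2π√((3.851×10⁸)³ / 1.267×10¹⁷).
r³/μ = 4.508×10⁸ s², so T = 2π × 2.123×10⁴ = 1.334×10⁵ s.
Converting: 1.334×10⁵ s ÷ 60.00 = 2223 minutes.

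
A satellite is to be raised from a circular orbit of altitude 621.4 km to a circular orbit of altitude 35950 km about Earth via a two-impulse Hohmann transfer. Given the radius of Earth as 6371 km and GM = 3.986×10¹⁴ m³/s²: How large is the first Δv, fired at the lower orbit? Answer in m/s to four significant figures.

r₁ = 6371 + 621.4 = 6992.4 km = 6.9924×10⁶ m.
r₂ = 6371 + 35950 = 42321 km = 4.2321×10⁷ m.
Transfer ellipse a_t = (r₁ + r₂)/2 = 2.466×10⁷ m.
At r₁: circular v_c1 = √(μ/r₁) = 7550 m/s; transfer-perigee v_p = √[μ(2/r₁ − 1/a_t)] = 9892 m/s.
Δv₁ = v_p − v_c1 = 2341 m/s.

Δv ≈ 2341 m/s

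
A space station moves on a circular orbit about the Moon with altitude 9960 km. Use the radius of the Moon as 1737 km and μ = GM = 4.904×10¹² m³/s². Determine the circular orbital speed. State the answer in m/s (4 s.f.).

r = 1737 + 9960 = 11697 km = 1.1697×10⁷ m.
For a circular orbit v = √(μ/r) = √(4.904×10¹² / 1.170×10⁷) = √(4.193×10⁵) = 647.5 m/s.

v ≈ 647.5 m/s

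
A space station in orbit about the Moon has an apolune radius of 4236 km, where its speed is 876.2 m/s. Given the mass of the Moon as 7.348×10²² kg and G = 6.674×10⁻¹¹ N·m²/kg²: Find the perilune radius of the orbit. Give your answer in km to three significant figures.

perilune radius ≈ 2100 km

μ = GM = 6.674×10⁻¹¹ × 7.348×10²² = 4.904×10¹² m³/s².
r_a = 4.236×10⁶ m.
Specific energy ε = v²/2 − μ/r = -7.738×10⁵ J/kg, so a = −μ/(2ε) = 3.169×10⁶ m.
The apsides satisfy r_p + r_a = 2a, so the perilune radius is 2a − r_a = 2.101×10⁶ m = 2101.3 km.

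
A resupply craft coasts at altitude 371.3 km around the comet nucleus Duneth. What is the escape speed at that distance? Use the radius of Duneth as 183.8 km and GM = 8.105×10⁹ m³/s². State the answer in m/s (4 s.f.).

v_esc ≈ 170.9 m/s

r = 183.8 + 371.3 = 555.10 km = 5.5510×10⁵ m.
Escape speed v_esc = √(2μ/r) = √(2 × 8.105×10⁹ / 5.551×10⁵) = √(2.920×10⁴) = 170.9 m/s.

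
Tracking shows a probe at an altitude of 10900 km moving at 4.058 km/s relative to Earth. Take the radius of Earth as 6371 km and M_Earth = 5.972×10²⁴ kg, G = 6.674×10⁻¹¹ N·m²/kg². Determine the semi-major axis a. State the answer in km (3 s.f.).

μ = GM = 6.674×10⁻¹¹ × 5.972×10²⁴ = 3.986×10¹⁴ m³/s².
r = 6371 + 10900 = 17271 km = 1.727×10⁷ m.
Vis-viva rearranged: 1/a = 2/r − v²/μ = 1.158×10⁻⁷ − 4.132×10⁻⁸ = 7.449×10⁻⁸ m⁻¹.
a = 1.343×10⁷ m = 13426 km.

a ≈ 13400 km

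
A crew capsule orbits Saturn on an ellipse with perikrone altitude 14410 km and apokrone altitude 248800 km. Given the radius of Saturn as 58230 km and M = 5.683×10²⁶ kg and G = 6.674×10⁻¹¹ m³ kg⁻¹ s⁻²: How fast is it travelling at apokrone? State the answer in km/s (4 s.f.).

v ≈ 6.875 km/s

μ = GM = 6.674×10⁻¹¹ × 5.683×10²⁶ = 3.793×10¹⁶ m³/s².
r_p = 58230 + 14410 = 72640 km = 7.2640×10⁷ m.
r_a = 58230 + 248800 = 307030 km = 3.0703×10⁸ m.
Semi-major axis a = (r_p + r_a)/2 = 1.8984×10⁵ km = 1.898×10⁸ m.
Vis-viva: v² = μ(2/r − 1/a) = 3.793×10¹⁶ × (6.514×10⁻⁹ − 5.268×10⁻⁹) = 4.727×10⁷ m²/s².
v = 6875 m/s = 6.875 km/s.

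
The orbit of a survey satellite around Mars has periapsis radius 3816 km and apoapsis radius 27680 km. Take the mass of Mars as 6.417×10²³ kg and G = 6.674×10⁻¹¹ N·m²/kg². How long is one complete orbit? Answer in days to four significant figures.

T ≈ 0.6945 days

μ = GM = 6.674×10⁻¹¹ × 6.417×10²³ = 4.283×10¹³ m³/s².
Semi-major axis a = (r_p + r_a)/2 = (3816.0 + 27680)/2 = 15748 km = 1.575×10⁷ m.
By Kepler's third law T = 2π√(a³/μ) = 2π × 9.549×10³ = 6.000×10⁴ s.
= 0.6945 days.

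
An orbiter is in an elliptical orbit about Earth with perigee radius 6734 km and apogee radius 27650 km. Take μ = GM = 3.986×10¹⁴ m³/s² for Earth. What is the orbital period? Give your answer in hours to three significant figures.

T ≈ 6.23 hours

Semi-major axis a = (r_p + r_a)/2 = (6734.0 + 27650)/2 = 17192 km = 1.719×10⁷ m.
By Kepler's third law T = 2π√(a³/μ) = 2π × 3.570×10³ = 2.243×10⁴ s.
= 6.232 hours.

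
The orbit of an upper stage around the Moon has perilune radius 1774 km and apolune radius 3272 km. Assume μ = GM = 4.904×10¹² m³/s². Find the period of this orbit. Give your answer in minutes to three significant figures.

T ≈ 190 minutes

Semi-major axis a = (r_p + r_a)/2 = (1774.0 + 3272.0)/2 = 2523.0 km = 2.523×10⁶ m.
By Kepler's third law T = 2π√(a³/μ) = 2π × 1.810×10³ = 1.137×10⁴ s.
= 189.5 minutes.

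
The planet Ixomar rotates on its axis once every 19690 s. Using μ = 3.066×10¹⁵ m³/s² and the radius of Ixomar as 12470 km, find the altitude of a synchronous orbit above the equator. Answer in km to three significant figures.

A synchronous orbit has period T, so by Kepler's third law a = (μT²/4π²)^(1/3).
μT²/4π² = 3.066×10¹⁵ × (1.969×10⁴)² / 39.48 = 3.011×10²² m³.
a = 3.111×10⁷ m = 31110 km.
Altitude h = a − R = 31110 − 12470 = 18640 km.

h_sync ≈ 18600 km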